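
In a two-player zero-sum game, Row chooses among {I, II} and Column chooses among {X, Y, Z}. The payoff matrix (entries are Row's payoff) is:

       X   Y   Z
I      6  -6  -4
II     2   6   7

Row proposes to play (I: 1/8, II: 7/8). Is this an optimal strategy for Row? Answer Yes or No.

Against X this mix gives (1/8)·6 + (7/8)·2 = 5/2.
Against Y this mix gives (1/8)·(-6) + (7/8)·6 = 9/2.
Against Z this mix gives (1/8)·(-4) + (7/8)·7 = 45/8.
Column will play X, holding Row to 5/2. Shifting weight toward the row that does better against X would raise this floor (the equalizing mix achieves 3 against both X and Y), so the proposed strategy is not optimal.

No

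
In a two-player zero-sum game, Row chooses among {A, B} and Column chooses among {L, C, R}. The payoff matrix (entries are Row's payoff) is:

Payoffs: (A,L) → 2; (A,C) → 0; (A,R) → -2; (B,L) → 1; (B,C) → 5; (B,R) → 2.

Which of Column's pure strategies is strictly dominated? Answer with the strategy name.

R holds Row's payoff strictly below C in every row: -2 < 0, 2 < 5.
So C is strictly dominated for Column.

C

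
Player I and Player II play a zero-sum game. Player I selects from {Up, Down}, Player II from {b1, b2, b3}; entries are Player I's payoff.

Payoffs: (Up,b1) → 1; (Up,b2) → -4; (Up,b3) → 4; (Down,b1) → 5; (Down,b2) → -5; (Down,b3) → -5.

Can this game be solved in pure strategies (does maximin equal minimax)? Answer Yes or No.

Yes

Row minima: Up → -4, Down → -5; maximin = -4.
Column maxima: b1 → 5, b2 → -4, b3 → 4; minimax = -4.
maximin = minimax = -4, so a saddle point exists.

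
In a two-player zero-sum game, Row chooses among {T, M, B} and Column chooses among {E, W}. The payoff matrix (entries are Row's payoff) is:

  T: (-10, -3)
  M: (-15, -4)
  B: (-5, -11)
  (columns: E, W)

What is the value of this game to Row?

Row minima: T → -10, M → -15, B → -11; maximin = -10.
Column maxima: E → -5, W → -3; minimax = -5.
-10 ≠ -5, so there is no saddle point; optimal play is mixed.
M is strictly dominated by T, so Row never plays it.
On the remaining 2×2 (T, B vs E, W):
Let Row play T with probability p. Expected payoff against E: (-10)p + (-5)(1−p) = −5p − 5; against W: (-3)p + (-11)(1−p) = 8p − 11.
Setting these equal: −5p − 5 = 8p − 11 ⇒ −13p = -6 ⇒ p = 6/13, and the value is (-5)·(6/13) − 5 = -95/13.
For Column: with q = P(E), equating T's and B's payoffs gives −7q − 3 = 6q − 11 ⇒ q = 8/13.

-95/13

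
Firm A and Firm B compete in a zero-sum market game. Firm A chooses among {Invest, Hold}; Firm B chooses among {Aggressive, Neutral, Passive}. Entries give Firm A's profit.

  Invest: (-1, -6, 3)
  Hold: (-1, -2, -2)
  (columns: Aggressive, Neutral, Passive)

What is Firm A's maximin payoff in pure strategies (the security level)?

-2

Row minima: Invest → -6, Hold → -2.
The best of these is -2.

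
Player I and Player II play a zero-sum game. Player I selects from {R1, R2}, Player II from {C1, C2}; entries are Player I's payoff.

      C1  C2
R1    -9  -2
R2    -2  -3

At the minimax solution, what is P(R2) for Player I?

7/8

Row minima: R1 → -9, R2 → -3; maximin = -3.
Column maxima: C1 → -2, C2 → -2; minimax = -2.
-3 ≠ -2, so there is no saddle point; optimal play is mixed.
Let Player I play R1 with probability p. Expected payoff against C1: (-9)p + (-2)(1−p) = −7p − 2; against C2: (-2)p + (-3)(1−p) = p − 3.
Setting these equal: −7p − 2 = p − 3 ⇒ −8p = -1 ⇒ p = 1/8, and the value is (-7)·(1/8) − 2 = -23/8.
For Player II: with q = P(C1), equating R1's and R2's payoffs gives −7q − 2 = q − 3 ⇒ q = 1/8.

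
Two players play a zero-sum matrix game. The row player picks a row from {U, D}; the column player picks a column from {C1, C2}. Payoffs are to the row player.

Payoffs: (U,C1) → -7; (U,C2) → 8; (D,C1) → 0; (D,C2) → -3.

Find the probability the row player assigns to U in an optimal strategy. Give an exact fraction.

1/6

Row minima: U → -7, D → -3; maximin = -3.
Column maxima: C1 → 0, C2 → 8; minimax = 0.
-3 ≠ 0, so there is no saddle point; optimal play is mixed.
Let the row player play U with probability p. Expected payoff against C1: (-7)p + 0(1−p) = −7p; against C2: 8p + (-3)(1−p) = 11p − 3.
Setting these equal: −7p = 11p − 3 ⇒ −18p = -3 ⇒ p = 1/6, and the value is (-7)·(1/6) = -7/6.
For the column player: with q = P(C1), equating U's and D's payoffs gives −15q + 8 = 3q − 3 ⇒ q = 11/18.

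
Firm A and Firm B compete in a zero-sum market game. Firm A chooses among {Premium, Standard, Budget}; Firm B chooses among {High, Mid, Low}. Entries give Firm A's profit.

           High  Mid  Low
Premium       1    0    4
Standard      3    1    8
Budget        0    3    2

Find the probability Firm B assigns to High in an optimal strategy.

Row minima: Premium → 0, Standard → 1, Budget → 0; maximin = 1.
Column maxima: High → 3, Mid → 3, Low → 8; minimax = 3.
1 ≠ 3, so there is no saddle point; optimal play is mixed.
Premium is strictly dominated by Standard, so Firm A never plays it.
Low is strictly dominated by High (it gives Firm A strictly more in every row), so Firm B never plays it.
On the remaining 2×2 (Standard, Budget vs High, Mid):
Let Firm A play Standard with probability p. Expected payoff against High: 3p + 0(1−p) = 3p; against Mid: 1p + 3(1−p) = −2p + 3.
Setting these equal: 3p = −2p + 3 ⇒ 5p = 3 ⇒ p = 3/5, and the value is (3)·(3/5) = 9/5.
For Firm B: with q = P(High), equating Standard's and Budget's payoffs gives 2q + 1 = −3q + 3 ⇒ q = 2/5.

2/5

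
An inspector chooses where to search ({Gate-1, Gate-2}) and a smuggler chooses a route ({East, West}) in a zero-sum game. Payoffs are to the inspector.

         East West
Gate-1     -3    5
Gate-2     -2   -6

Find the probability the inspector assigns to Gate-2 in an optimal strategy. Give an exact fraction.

Row minima: Gate-1 → -3, Gate-2 → -6; maximin = -3.
Column maxima: East → -2, West → 5; minimax = -2.
-3 ≠ -2, so there is no saddle point; optimal play is mixed.
Let the inspector play Gate-1 with probability p. Expected payoff against East: (-3)p + (-2)(1−p) = −p − 2; against West: 5p + (-6)(1−p) = 11p − 6.
Setting these equal: −p − 2 = 11p − 6 ⇒ −12p = -4 ⇒ p = 1/3, and the value is (-1)·(1/3) − 2 = -7/3.
For the smuggler: with q = P(East), equating Gate-1's and Gate-2's payoffs gives −8q + 5 = 4q − 6 ⇒ q = 11/12.

2/3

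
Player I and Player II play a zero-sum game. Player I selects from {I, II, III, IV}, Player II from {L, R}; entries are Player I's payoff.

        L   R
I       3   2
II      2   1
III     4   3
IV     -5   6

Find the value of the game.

13/4

Row minima: I → 2, II → 1, III → 3, IV → -5; maximin = 3.
Column maxima: L → 4, R → 6; minimax = 4.
3 ≠ 4, so there is no saddle point; optimal play is mixed.
I is strictly dominated by III, so Player I never plays it.
II is strictly dominated by III, so Player I never plays it.
On the remaining 2×2 (III, IV vs L, R):
Let Player I play III with probability p. Expected payoff against L: 4p + (-5)(1−p) = 9p − 5; against R: 3p + 6(1−p) = −3p + 6.
Setting these equal: 9p − 5 = −3p + 6 ⇒ 12p = 11 ⇒ p = 11/12, and the value is (9)·(11/12) − 5 = 13/4.
For Player II: with q = P(L), equating III's and IV's payoffs gives q + 3 = −11q + 6 ⇒ q = 1/4.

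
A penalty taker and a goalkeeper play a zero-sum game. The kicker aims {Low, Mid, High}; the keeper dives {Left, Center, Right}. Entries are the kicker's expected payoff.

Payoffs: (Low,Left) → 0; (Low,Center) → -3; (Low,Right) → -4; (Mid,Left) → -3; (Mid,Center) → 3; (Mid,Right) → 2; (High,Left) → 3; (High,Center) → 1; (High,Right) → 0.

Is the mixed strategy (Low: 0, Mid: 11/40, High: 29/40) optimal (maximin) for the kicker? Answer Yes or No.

Against Left this mix gives (11/40)·(-3) + (29/40)·3 = 27/20.
Against Center this mix gives (11/40)·3 + (29/40)·1 = 31/20.
Against Right this mix gives (11/40)·2 + (29/40)·0 = 11/20.
The keeper will play Right, holding the kicker to 11/20. Shifting weight toward the row that does better against Right would raise this floor (the equalizing mix achieves 3/4 against both Right and Left), so the proposed strategy is not optimal.

No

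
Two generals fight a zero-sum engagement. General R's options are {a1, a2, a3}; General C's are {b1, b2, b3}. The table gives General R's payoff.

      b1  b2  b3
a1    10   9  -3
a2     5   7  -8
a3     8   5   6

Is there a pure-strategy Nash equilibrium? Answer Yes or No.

No

Row minima: a1 → -3, a2 → -8, a3 → 5; maximin = 5.
Column maxima: b1 → 10, b2 → 9, b3 → 6; minimax = 6.
5 ≠ 6, so no pure-strategy equilibrium exists.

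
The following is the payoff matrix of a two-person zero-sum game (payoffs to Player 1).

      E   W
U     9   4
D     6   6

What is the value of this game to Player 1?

Row minima: U → 4, D → 6; maximin = 6.
Column maxima: E → 9, W → 6; minimax = 6.
Since maximin = minimax = 6, there is a saddle point and the value is 6.

6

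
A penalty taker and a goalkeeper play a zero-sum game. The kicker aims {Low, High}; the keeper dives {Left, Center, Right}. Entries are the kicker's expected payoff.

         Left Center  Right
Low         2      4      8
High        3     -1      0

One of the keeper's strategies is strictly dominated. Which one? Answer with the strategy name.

Center holds the kicker's payoff strictly below Right in every row: 4 < 8, -1 < 0.
So Right is strictly dominated for the keeper.

Right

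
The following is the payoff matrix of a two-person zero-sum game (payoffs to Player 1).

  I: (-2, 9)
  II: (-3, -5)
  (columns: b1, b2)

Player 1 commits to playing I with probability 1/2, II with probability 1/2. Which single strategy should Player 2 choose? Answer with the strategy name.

If Player 2 plays b1, Player 1's expected payoff is (1/2)·(-2) + (1/2)·(-3) = -5/2.
If Player 2 plays b2, Player 1's expected payoff is (1/2)·9 + (1/2)·(-5) = 2.
Player 2 minimizes Player 1's payoff; the smallest is -5/2, so the best response is b1.

b1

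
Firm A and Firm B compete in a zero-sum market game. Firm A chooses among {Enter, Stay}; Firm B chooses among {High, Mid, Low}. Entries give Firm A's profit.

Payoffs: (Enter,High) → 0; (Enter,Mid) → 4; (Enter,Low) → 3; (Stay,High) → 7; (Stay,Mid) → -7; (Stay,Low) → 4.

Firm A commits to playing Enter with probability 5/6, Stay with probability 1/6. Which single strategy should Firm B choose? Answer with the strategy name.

High

If Firm B plays High, Firm A's expected payoff is (5/6)·0 + (1/6)·7 = 7/6.
If Firm B plays Mid, Firm A's expected payoff is (5/6)·4 + (1/6)·(-7) = 13/6.
If Firm B plays Low, Firm A's expected payoff is (5/6)·3 + (1/6)·4 = 19/6.
Firm B minimizes Firm A's payoff; the smallest is 7/6, so the best response is High.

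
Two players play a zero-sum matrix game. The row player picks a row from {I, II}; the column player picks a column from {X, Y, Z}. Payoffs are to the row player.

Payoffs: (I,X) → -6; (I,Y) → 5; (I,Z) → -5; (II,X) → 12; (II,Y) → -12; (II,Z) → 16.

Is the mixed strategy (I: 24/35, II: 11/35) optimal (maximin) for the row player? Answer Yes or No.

Yes

Against X this mix gives (24/35)·(-6) + (11/35)·12 = -12/35.
Against Y this mix gives (24/35)·5 + (11/35)·(-12) = -12/35.
Against Z this mix gives (24/35)·(-5) + (11/35)·16 = 8/5.
All of the column player's active replies (X, Y) yield -12/35, and no column does worse for the row player. The mix makes the column player indifferent and guarantees -12/35, so it is optimal.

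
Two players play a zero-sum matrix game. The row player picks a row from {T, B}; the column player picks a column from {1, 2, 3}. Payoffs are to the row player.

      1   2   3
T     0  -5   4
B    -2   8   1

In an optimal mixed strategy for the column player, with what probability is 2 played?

2/15

Row minima: T → -5, B → -2; maximin = -2.
Column maxima: 1 → 0, 2 → 8, 3 → 4; minimax = 0.
-2 ≠ 0, so there is no saddle point; optimal play is mixed.
3 is strictly dominated by 1 (it gives the row player strictly more in every row), so the column player never plays it.
On the remaining 2×2 (T, B vs 1, 2):
Let the row player play T with probability p. Expected payoff against 1: 0p + (-2)(1−p) = 2p − 2; against 2: (-5)p + 8(1−p) = −13p + 8.
Setting these equal: 2p − 2 = −13p + 8 ⇒ 15p = 10 ⇒ p = 2/3, and the value is (2)·(2/3) − 2 = -2/3.
For the column player: with q = P(1), equating T's and B's payoffs gives 5q − 5 = −10q + 8 ⇒ q = 13/15.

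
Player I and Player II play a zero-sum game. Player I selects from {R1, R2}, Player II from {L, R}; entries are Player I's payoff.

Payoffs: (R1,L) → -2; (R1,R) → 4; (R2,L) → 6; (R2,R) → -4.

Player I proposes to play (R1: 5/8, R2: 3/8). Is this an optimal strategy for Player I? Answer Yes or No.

Yes

Against L this mix gives (5/8)·(-2) + (3/8)·6 = 1.
Against R this mix gives (5/8)·4 + (3/8)·(-4) = 1.
All of Player II's active replies (L, R) yield 1, and no column does worse for Player I. The mix makes Player II indifferent and guarantees 1, so it is optimal.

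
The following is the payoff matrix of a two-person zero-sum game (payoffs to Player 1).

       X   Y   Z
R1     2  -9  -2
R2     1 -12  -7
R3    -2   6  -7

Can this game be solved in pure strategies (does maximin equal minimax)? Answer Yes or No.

No

Row minima: R1 → -9, R2 → -12, R3 → -7; maximin = -7.
Column maxima: X → 2, Y → 6, Z → -2; minimax = -2.
-7 ≠ -2, so no pure-strategy equilibrium exists.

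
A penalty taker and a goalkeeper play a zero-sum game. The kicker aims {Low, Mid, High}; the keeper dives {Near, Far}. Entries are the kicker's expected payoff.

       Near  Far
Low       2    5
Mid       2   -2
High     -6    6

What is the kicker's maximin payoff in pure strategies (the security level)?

2

Row minima: Low → 2, Mid → -2, High → -6.
The best of these is 2.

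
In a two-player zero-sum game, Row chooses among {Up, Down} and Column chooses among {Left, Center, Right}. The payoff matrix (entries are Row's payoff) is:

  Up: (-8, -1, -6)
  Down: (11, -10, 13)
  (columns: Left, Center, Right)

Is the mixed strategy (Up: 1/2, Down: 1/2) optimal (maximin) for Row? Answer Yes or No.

Against Left this mix gives (1/2)·(-8) + (1/2)·11 = 3/2.
Against Center this mix gives (1/2)·(-1) + (1/2)·(-10) = -11/2.
Against Right this mix gives (1/2)·(-6) + (1/2)·13 = 7/2.
Column will play Center, holding Row to -11/2. Shifting weight toward the row that does better against Center would raise this floor (the equalizing mix achieves -13/4 against both Center and Left), so the proposed strategy is not optimal.

No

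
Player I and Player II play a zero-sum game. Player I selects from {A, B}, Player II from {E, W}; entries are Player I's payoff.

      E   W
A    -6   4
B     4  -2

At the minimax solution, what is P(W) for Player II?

Row minima: A → -6, B → -2; maximin = -2.
Column maxima: E → 4, W → 4; minimax = 4.
-2 ≠ 4, so there is no saddle point; optimal play is mixed.
Let Player I play A with probability p. Expected payoff against E: (-6)p + 4(1−p) = −10p + 4; against W: 4p + (-2)(1−p) = 6p − 2.
Setting these equal: −10p + 4 = 6p − 2 ⇒ −16p = -6 ⇒ p = 3/8, and the value is (-10)·(3/8) + 4 = 1/4.
For Player II: with q = P(E), equating A's and B's payoffs gives −10q + 4 = 6q − 2 ⇒ q = 3/8.

5/8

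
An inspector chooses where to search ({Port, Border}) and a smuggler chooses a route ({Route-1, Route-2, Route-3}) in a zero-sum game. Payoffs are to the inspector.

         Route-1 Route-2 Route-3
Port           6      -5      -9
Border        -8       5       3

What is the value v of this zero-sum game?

-27/13

Row minima: Port → -9, Border → -8; maximin = -8.
Column maxima: Route-1 → 6, Route-2 → 5, Route-3 → 3; minimax = 3.
-8 ≠ 3, so there is no saddle point; optimal play is mixed.
Route-2 is strictly dominated by Route-3 (it gives the inspector strictly more in every row), so the smuggler never plays it.
On the remaining 2×2 (Port, Border vs Route-1, Route-3):
Let the inspector play Port with probability p. Expected payoff against Route-1: 6p + (-8)(1−p) = 14p − 8; against Route-3: (-9)p + 3(1−p) = −12p + 3.
Setting these equal: 14p − 8 = −12p + 3 ⇒ 26p = 11 ⇒ p = 11/26, and the value is (14)·(11/26) − 8 = -27/13.
For the smuggler: with q = P(Route-1), equating Port's and Border's payoffs gives 15q − 9 = −11q + 3 ⇒ q = 6/13.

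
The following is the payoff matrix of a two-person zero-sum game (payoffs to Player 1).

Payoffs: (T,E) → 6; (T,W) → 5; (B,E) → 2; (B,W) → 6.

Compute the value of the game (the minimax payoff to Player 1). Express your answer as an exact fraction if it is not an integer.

26/5

Row minima: T → 5, B → 2; maximin = 5.
Column maxima: E → 6, W → 6; minimax = 6.
5 ≠ 6, so there is no saddle point; optimal play is mixed.
Let Player 1 play T with probability p. Expected payoff against E: 6p + 2(1−p) = 4p + 2; against W: 5p + 6(1−p) = −p + 6.
Setting these equal: 4p + 2 = −p + 6 ⇒ 5p = 4 ⇒ p = 4/5, and the value is (4)·(4/5) + 2 = 26/5.
For Player 2: with q = P(E), equating T's and B's payoffs gives q + 5 = −4q + 6 ⇒ q = 1/5.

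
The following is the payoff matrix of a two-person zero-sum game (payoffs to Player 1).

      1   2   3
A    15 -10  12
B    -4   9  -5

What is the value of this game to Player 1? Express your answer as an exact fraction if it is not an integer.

Row minima: A → -10, B → -5; maximin = -5.
Column maxima: 1 → 15, 2 → 9, 3 → 12; minimax = 9.
-5 ≠ 9, so there is no saddle point; optimal play is mixed.
1 is strictly dominated by 3 (it gives Player 1 strictly more in every row), so Player 2 never plays it.
On the remaining 2×2 (A, B vs 2, 3):
Let Player 1 play A with probability p. Expected payoff against 2: (-10)p + 9(1−p) = −19p + 9; against 3: 12p + (-5)(1−p) = 17p − 5.
Setting these equal: −19p + 9 = 17p − 5 ⇒ −36p = -14 ⇒ p = 7/18, and the value is (-19)·(7/18) + 9 = 29/18.
For Player 2: with q = P(2), equating A's and B's payoffs gives −22q + 12 = 14q − 5 ⇒ q = 17/36.

29/18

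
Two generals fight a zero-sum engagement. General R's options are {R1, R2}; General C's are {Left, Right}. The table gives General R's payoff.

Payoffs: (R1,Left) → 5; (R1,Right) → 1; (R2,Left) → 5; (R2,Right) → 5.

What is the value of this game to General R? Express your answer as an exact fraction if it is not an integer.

5

Row minima: R1 → 1, R2 → 5; maximin = 5.
Column maxima: Left → 5, Right → 5; minimax = 5.
Since maximin = minimax = 5, there is a saddle point and the value is 5.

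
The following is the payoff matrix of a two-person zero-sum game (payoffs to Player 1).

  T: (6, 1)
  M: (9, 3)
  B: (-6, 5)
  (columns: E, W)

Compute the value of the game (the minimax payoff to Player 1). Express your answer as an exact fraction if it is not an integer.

Row minima: T → 1, M → 3, B → -6; maximin = 3.
Column maxima: E → 9, W → 5; minimax = 5.
3 ≠ 5, so there is no saddle point; optimal play is mixed.
T is strictly dominated by M, so Player 1 never plays it.
On the remaining 2×2 (M, B vs E, W):
Let Player 1 play M with probability p. Expected payoff against E: 9p + (-6)(1−p) = 15p − 6; against W: 3p + 5(1−p) = −2p + 5.
Setting these equal: 15p − 6 = −2p + 5 ⇒ 17p = 11 ⇒ p = 11/17, and the value is (15)·(11/17) − 6 = 63/17.
For Player 2: with q = P(E), equating M's and B's payoffs gives 6q + 3 = −11q + 5 ⇒ q = 2/17.

63/17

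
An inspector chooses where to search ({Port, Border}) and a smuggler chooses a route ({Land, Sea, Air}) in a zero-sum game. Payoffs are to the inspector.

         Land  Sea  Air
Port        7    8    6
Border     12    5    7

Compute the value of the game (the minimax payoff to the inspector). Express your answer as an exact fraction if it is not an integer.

13/2

Row minima: Port → 6, Border → 5; maximin = 6.
Column maxima: Land → 12, Sea → 8, Air → 7; minimax = 7.
6 ≠ 7, so there is no saddle point; optimal play is mixed.
Land is strictly dominated by Air (it gives the inspector strictly more in every row), so the smuggler never plays it.
On the remaining 2×2 (Port, Border vs Sea, Air):
Let the inspector play Port with probability p. Expected payoff against Sea: 8p + 5(1−p) = 3p + 5; against Air: 6p + 7(1−p) = −p + 7.
Setting these equal: 3p + 5 = −p + 7 ⇒ 4p = 2 ⇒ p = 1/2, and the value is (3)·(1/2) + 5 = 13/2.
For the smuggler: with q = P(Sea), equating Port's and Border's payoffs gives 2q + 6 = −2q + 7 ⇒ q = 1/4.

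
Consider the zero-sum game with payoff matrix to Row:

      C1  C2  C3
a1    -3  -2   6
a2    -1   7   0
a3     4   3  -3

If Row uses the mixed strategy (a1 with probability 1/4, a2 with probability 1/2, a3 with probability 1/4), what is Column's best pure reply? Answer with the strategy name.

C1

If Column plays C1, Row's expected payoff is (1/4)·(-3) + (1/2)·(-1) + (1/4)·4 = -1/4.
If Column plays C2, Row's expected payoff is (1/4)·(-2) + (1/2)·7 + (1/4)·3 = 15/4.
If Column plays C3, Row's expected payoff is (1/4)·6 + (1/2)·0 + (1/4)·(-3) = 3/4.
Column minimizes Row's payoff; the smallest is -1/4, so the best response is C1.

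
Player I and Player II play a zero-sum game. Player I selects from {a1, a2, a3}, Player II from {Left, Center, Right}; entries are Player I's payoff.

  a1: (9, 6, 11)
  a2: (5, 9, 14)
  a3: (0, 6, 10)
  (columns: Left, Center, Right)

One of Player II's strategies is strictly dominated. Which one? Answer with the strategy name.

Left holds Player I's payoff strictly below Right in every row: 9 < 11, 5 < 14, 0 < 10.
So Right is strictly dominated for Player II.

Right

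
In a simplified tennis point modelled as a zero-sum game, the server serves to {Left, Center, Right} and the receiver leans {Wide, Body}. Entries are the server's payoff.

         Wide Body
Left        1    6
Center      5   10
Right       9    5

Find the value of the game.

65/9

Row minima: Left → 1, Center → 5, Right → 5; maximin = 5.
Column maxima: Wide → 9, Body → 10; minimax = 9.
5 ≠ 9, so there is no saddle point; optimal play is mixed.
Left is strictly dominated by Center, so the server never plays it.
On the remaining 2×2 (Center, Right vs Wide, Body):
Let the server play Center with probability p. Expected payoff against Wide: 5p + 9(1−p) = −4p + 9; against Body: 10p + 5(1−p) = 5p + 5.
Setting these equal: −4p + 9 = 5p + 5 ⇒ −9p = -4 ⇒ p = 4/9, and the value is (-4)·(4/9) + 9 = 65/9.
For the receiver: with q = P(Wide), equating Center's and Right's payoffs gives −5q + 10 = 4q + 5 ⇒ q = 5/9.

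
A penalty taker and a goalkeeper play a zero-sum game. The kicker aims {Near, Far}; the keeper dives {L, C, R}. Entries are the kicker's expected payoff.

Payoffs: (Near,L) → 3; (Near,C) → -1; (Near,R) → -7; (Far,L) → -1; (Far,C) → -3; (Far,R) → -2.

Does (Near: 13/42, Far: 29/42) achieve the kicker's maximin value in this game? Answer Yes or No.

No

Against L this mix gives (13/42)·3 + (29/42)·(-1) = 5/21.
Against C this mix gives (13/42)·(-1) + (29/42)·(-3) = -50/21.
Against R this mix gives (13/42)·(-7) + (29/42)·(-2) = -149/42.
The keeper will play R, holding the kicker to -149/42. Shifting weight toward the row that does better against R would raise this floor (the equalizing mix achieves -19/7 against both R and C), so the proposed strategy is not optimal.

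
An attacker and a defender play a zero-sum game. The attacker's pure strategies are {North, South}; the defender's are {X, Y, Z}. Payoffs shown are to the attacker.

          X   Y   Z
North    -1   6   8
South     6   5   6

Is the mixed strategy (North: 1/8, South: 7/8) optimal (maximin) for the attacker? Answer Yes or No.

Against X this mix gives (1/8)·(-1) + (7/8)·6 = 41/8.
Against Y this mix gives (1/8)·6 + (7/8)·5 = 41/8.
Against Z this mix gives (1/8)·8 + (7/8)·6 = 25/4.
All of the defender's active replies (X, Y) yield 41/8, and no column does worse for the attacker. The mix makes the defender indifferent and guarantees 41/8, so it is optimal.

Yes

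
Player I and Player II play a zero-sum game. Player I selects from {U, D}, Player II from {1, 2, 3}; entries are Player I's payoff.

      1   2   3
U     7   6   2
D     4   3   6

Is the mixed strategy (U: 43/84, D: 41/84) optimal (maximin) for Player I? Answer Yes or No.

No

Against 1 this mix gives (43/84)·7 + (41/84)·4 = 155/28.
Against 2 this mix gives (43/84)·6 + (41/84)·3 = 127/28.
Against 3 this mix gives (43/84)·2 + (41/84)·6 = 83/21.
Player II will play 3, holding Player I to 83/21. Shifting weight toward the row that does better against 3 would raise this floor (the equalizing mix achieves 30/7 against both 3 and 2), so the proposed strategy is not optimal.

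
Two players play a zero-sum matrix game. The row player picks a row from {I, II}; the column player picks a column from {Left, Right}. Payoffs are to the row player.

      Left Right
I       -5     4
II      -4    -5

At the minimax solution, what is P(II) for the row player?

Row minima: I → -5, II → -5; maximin = -5.
Column maxima: Left → -4, Right → 4; minimax = -4.
-5 ≠ -4, so there is no saddle point; optimal play is mixed.
Let the row player play I with probability p. Expected payoff against Left: (-5)p + (-4)(1−p) = −p − 4; against Right: 4p + (-5)(1−p) = 9p − 5.
Setting these equal: −p − 4 = 9p − 5 ⇒ −10p = -1 ⇒ p = 1/10, and the value is (-1)·(1/10) − 4 = -41/10.
For the column player: with q = P(Left), equating I's and II's payoffs gives −9q + 4 = q − 5 ⇒ q = 9/10.

9/10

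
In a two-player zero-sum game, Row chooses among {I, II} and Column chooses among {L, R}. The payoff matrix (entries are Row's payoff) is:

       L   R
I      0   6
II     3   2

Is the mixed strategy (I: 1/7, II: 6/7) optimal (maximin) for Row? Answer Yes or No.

Yes

Against L this mix gives (1/7)·0 + (6/7)·3 = 18/7.
Against R this mix gives (1/7)·6 + (6/7)·2 = 18/7.
All of Column's active replies (L, R) yield 18/7, and no column does worse for Row. The mix makes Column indifferent and guarantees 18/7, so it is optimal.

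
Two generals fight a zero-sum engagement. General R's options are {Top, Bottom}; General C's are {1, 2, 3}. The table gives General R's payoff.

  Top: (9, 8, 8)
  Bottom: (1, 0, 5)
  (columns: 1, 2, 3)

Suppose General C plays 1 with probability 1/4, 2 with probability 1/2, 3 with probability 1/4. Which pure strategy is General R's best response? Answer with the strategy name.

Top

Expected payoff of Top: (1/4)·9 + (1/2)·8 + (1/4)·8 = 33/4.
Expected payoff of Bottom: (1/4)·1 + (1/2)·0 + (1/4)·5 = 3/2.
The largest is 33/4, so General R's best response is Top.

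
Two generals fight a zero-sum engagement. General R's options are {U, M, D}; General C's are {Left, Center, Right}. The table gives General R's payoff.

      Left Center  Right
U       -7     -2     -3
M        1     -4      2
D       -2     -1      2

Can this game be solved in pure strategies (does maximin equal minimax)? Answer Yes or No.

No

Row minima: U → -7, M → -4, D → -2; maximin = -2.
Column maxima: Left → 1, Center → -1, Right → 2; minimax = -1.
-2 ≠ -1, so no pure-strategy equilibrium exists.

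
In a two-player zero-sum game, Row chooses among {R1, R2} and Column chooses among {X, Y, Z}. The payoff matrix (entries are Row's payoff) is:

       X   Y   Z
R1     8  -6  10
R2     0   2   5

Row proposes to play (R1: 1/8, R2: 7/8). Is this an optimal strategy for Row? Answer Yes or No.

Against X this mix gives (1/8)·8 + (7/8)·0 = 1.
Against Y this mix gives (1/8)·(-6) + (7/8)·2 = 1.
Against Z this mix gives (1/8)·10 + (7/8)·5 = 45/8.
All of Column's active replies (X, Y) yield 1, and no column does worse for Row. The mix makes Column indifferent and guarantees 1, so it is optimal.

Yes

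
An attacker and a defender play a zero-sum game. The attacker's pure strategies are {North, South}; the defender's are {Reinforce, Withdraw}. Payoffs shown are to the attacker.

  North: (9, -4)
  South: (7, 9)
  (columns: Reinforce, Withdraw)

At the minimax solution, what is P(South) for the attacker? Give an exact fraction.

Row minima: North → -4, South → 7; maximin = 7.
Column maxima: Reinforce → 9, Withdraw → 9; minimax = 9.
7 ≠ 9, so there is no saddle point; optimal play is mixed.
Let the attacker play North with probability p. Expected payoff against Reinforce: 9p + 7(1−p) = 2p + 7; against Withdraw: (-4)p + 9(1−p) = −13p + 9.
Setting these equal: 2p + 7 = −13p + 9 ⇒ 15p = 2 ⇒ p = 2/15, and the value is (2)·(2/15) + 7 = 109/15.
For the defender: with q = P(Reinforce), equating North's and South's payoffs gives 13q − 4 = −2q + 9 ⇒ q = 13/15.

13/15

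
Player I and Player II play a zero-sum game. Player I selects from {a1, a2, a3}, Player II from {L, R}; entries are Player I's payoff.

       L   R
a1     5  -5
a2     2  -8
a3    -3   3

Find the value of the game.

Row minima: a1 → -5, a2 → -8, a3 → -3; maximin = -3.
Column maxima: L → 5, R → 3; minimax = 3.
-3 ≠ 3, so there is no saddle point; optimal play is mixed.
a2 is strictly dominated by a1, so Player I never plays it.
On the remaining 2×2 (a1, a3 vs L, R):
Let Player I play a1 with probability p. Expected payoff against L: 5p + (-3)(1−p) = 8p − 3; against R: (-5)p + 3(1−p) = −8p + 3.
Setting these equal: 8p − 3 = −8p + 3 ⇒ 16p = 6 ⇒ p = 3/8, and the value is (8)·(3/8) − 3 = 0.
For Player II: with q = P(L), equating a1's and a3's payoffs gives 10q − 5 = −6q + 3 ⇒ q = 1/2.

0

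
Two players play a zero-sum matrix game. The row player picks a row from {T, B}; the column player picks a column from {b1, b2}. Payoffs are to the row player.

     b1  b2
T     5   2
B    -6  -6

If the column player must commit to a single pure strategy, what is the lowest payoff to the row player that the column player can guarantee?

Column maxima: b1 → 5, b2 → 2.
The smallest of these is 2.

2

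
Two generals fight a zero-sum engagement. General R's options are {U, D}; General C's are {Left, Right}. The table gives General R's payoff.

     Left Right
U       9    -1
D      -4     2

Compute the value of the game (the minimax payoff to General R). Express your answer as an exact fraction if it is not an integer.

7/8

Row minima: U → -1, D → -4; maximin = -1.
Column maxima: Left → 9, Right → 2; minimax = 2.
-1 ≠ 2, so there is no saddle point; optimal play is mixed.
Let General R play U with probability p. Expected payoff against Left: 9p + (-4)(1−p) = 13p − 4; against Right: (-1)p + 2(1−p) = −3p + 2.
Setting these equal: 13p − 4 = −3p + 2 ⇒ 16p = 6 ⇒ p = 3/8, and the value is (13)·(3/8) − 4 = 7/8.
For General C: with q = P(Left), equating U's and D's payoffs gives 10q − 1 = −6q + 2 ⇒ q = 3/16.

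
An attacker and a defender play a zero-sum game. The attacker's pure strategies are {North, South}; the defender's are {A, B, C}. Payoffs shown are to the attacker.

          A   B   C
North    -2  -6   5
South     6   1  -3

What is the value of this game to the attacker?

-13/15

Row minima: North → -6, South → -3; maximin = -3.
Column maxima: A → 6, B → 1, C → 5; minimax = 1.
-3 ≠ 1, so there is no saddle point; optimal play is mixed.
A is strictly dominated by B (it gives the attacker strictly more in every row), so the defender never plays it.
On the remaining 2×2 (North, South vs B, C):
Let the attacker play North with probability p. Expected payoff against B: (-6)p + 1(1−p) = −7p + 1; against C: 5p + (-3)(1−p) = 8p − 3.
Setting these equal: −7p + 1 = 8p − 3 ⇒ −15p = -4 ⇒ p = 4/15, and the value is (-7)·(4/15) + 1 = -13/15.
For the defender: with q = P(B), equating North's and South's payoffs gives −11q + 5 = 4q − 3 ⇒ q = 8/15.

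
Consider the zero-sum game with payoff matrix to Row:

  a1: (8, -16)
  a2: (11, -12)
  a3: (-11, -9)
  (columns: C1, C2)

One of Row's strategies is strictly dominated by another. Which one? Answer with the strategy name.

a1

a2 gives a strictly higher payoff than a1 against every column: 11 > 8, -12 > -16.
So a1 is strictly dominated and Row never plays it.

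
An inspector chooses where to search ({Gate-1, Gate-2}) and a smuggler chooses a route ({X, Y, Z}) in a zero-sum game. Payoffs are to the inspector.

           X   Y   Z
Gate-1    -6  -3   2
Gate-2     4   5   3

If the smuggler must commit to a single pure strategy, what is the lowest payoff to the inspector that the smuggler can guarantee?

3

Column maxima: X → 4, Y → 5, Z → 3.
The smallest of these is 3.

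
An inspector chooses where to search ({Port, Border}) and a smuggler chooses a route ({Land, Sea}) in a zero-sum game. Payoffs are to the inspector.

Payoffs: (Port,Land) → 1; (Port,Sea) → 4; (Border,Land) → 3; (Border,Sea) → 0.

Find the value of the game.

Row minima: Port → 1, Border → 0; maximin = 1.
Column maxima: Land → 3, Sea → 4; minimax = 3.
1 ≠ 3, so there is no saddle point; optimal play is mixed.
Let the inspector play Port with probability p. Expected payoff against Land: 1p + 3(1−p) = −2p + 3; against Sea: 4p + 0(1−p) = 4p.
Setting these equal: −2p + 3 = 4p ⇒ −6p = -3 ⇒ p = 1/2, and the value is (-2)·(1/2) + 3 = 2.
For the smuggler: with q = P(Land), equating Port's and Border's payoffs gives −3q + 4 = 3q ⇒ q = 2/3.

2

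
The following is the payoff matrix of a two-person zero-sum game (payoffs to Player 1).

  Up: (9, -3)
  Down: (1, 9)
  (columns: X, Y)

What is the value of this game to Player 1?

Row minima: Up → -3, Down → 1; maximin = 1.
Column maxima: X → 9, Y → 9; minimax = 9.
1 ≠ 9, so there is no saddle point; optimal play is mixed.
Let Player 1 play Up with probability p. Expected payoff against X: 9p + 1(1−p) = 8p + 1; against Y: (-3)p + 9(1−p) = −12p + 9.
Setting these equal: 8p + 1 = −12p + 9 ⇒ 20p = 8 ⇒ p = 2/5, and the value is (8)·(2/5) + 1 = 21/5.
For Player 2: with q = P(X), equating Up's and Down's payoffs gives 12q − 3 = −8q + 9 ⇒ q = 3/5.

21/5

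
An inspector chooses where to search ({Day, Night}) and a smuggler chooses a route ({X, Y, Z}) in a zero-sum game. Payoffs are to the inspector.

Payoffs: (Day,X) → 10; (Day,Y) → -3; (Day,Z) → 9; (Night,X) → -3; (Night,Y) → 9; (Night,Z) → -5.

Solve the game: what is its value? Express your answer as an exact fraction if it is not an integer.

33/13

Row minima: Day → -3, Night → -5; maximin = -3.
Column maxima: X → 10, Y → 9, Z → 9; minimax = 9.
-3 ≠ 9, so there is no saddle point; optimal play is mixed.
X is strictly dominated by Z (it gives the inspector strictly more in every row), so the smuggler never plays it.
On the remaining 2×2 (Day, Night vs Y, Z):
Let the inspector play Day with probability p. Expected payoff against Y: (-3)p + 9(1−p) = −12p + 9; against Z: 9p + (-5)(1−p) = 14p − 5.
Setting these equal: −12p + 9 = 14p − 5 ⇒ −26p = -14 ⇒ p = 7/13, and the value is (-12)·(7/13) + 9 = 33/13.
For the smuggler: with q = P(Y), equating Day's and Night's payoffs gives −12q + 9 = 14q − 5 ⇒ q = 7/13.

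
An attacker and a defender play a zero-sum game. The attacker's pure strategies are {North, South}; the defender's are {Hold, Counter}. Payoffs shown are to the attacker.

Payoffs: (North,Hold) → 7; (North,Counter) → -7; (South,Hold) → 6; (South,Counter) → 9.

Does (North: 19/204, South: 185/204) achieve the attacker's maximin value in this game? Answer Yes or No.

Against Hold this mix gives (19/204)·7 + (185/204)·6 = 1243/204.
Against Counter this mix gives (19/204)·(-7) + (185/204)·9 = 383/51.
The defender will play Hold, holding the attacker to 1243/204. Shifting weight toward the row that does better against Hold would raise this floor (the equalizing mix achieves 105/17 against both Hold and Counter), so the proposed strategy is not optimal.

No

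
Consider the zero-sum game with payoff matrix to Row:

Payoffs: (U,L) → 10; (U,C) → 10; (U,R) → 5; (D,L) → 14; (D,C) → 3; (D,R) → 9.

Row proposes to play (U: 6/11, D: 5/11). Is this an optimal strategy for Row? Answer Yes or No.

Against L this mix gives (6/11)·10 + (5/11)·14 = 130/11.
Against C this mix gives (6/11)·10 + (5/11)·3 = 75/11.
Against R this mix gives (6/11)·5 + (5/11)·9 = 75/11.
All of Column's active replies (C, R) yield 75/11, and no column does worse for Row. The mix makes Column indifferent and guarantees 75/11, so it is optimal.

Yes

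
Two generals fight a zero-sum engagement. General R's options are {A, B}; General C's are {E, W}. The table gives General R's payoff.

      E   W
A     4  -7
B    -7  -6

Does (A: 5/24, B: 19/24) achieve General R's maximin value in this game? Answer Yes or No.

Against E this mix gives (5/24)·4 + (19/24)·(-7) = -113/24.
Against W this mix gives (5/24)·(-7) + (19/24)·(-6) = -149/24.
General C will play W, holding General R to -149/24. Shifting weight toward the row that does better against W would raise this floor (the equalizing mix achieves -73/12 against both W and E), so the proposed strategy is not optimal.

No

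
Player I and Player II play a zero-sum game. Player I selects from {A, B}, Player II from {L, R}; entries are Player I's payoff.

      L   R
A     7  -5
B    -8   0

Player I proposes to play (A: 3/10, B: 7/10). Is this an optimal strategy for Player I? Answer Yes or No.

Against L this mix gives (3/10)·7 + (7/10)·(-8) = -7/2.
Against R this mix gives (3/10)·(-5) + (7/10)·0 = -3/2.
Player II will play L, holding Player I to -7/2. Shifting weight toward the row that does better against L would raise this floor (the equalizing mix achieves -2 against both L and R), so the proposed strategy is not optimal.

No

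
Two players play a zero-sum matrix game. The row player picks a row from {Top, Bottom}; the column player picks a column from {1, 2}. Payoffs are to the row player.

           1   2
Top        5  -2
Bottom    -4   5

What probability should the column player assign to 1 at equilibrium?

7/16

Row minima: Top → -2, Bottom → -4; maximin = -2.
Column maxima: 1 → 5, 2 → 5; minimax = 5.
-2 ≠ 5, so there is no saddle point; optimal play is mixed.
Let the row player play Top with probability p. Expected payoff against 1: 5p + (-4)(1−p) = 9p − 4; against 2: (-2)p + 5(1−p) = −7p + 5.
Setting these equal: 9p − 4 = −7p + 5 ⇒ 16p = 9 ⇒ p = 9/16, and the value is (9)·(9/16) − 4 = 17/16.
For the column player: with q = P(1), equating Top's and Bottom's payoffs gives 7q − 2 = −9q + 5 ⇒ q = 7/16.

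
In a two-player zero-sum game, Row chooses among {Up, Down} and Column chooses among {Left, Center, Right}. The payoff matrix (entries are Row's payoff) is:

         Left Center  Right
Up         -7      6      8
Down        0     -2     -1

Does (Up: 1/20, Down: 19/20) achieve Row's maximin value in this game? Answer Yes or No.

Against Left this mix gives (1/20)·(-7) + (19/20)·0 = -7/20.
Against Center this mix gives (1/20)·6 + (19/20)·(-2) = -8/5.
Against Right this mix gives (1/20)·8 + (19/20)·(-1) = -11/20.
Column will play Center, holding Row to -8/5. Shifting weight toward the row that does better against Center would raise this floor (the equalizing mix achieves -14/15 against both Center and Left), so the proposed strategy is not optimal.

No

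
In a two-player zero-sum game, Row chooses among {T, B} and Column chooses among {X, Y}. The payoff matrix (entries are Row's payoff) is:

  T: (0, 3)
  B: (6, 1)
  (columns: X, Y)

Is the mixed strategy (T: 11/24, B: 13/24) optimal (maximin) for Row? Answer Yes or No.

No

Against X this mix gives (11/24)·0 + (13/24)·6 = 13/4.
Against Y this mix gives (11/24)·3 + (13/24)·1 = 23/12.
Column will play Y, holding Row to 23/12. Shifting weight toward the row that does better against Y would raise this floor (the equalizing mix achieves 9/4 against both Y and X), so the proposed strategy is not optimal.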